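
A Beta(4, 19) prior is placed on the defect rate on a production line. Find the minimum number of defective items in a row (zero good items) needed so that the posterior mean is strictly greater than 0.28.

After k defective items and 0 good items the posterior is Beta(4+k, 19), with mean (4+k)/(4+19+k).
Set (4+k)/(23+k) > 0.28 and solve: k > (0.28·23 − 4)/(1 − 0.28) = 3.389.
The smallest integer exceeding 3.389 is 4.

k = 4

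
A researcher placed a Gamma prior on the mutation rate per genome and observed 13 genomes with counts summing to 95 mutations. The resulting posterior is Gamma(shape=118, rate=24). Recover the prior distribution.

A Gamma(α, β) prior (rate parametrization) on a Poisson rate with n observations summing to S gives posterior Gamma(α+S, β+n).
So α = 118 − 95 = 23 and β = 24 − 13 = 11.

Gamma(shape=23, rate=11)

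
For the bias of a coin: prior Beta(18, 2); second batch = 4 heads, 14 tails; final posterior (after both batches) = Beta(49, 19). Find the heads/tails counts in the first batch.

27 heads and 3 tails

Sequential conjugate updates are equivalent to a single update on the pooled data, so total successes = posterior α − prior α and total failures = posterior β − prior β.
Total across both batches: 49−18=31 heads, 19−2=17 tails.
Subtract the second batch: 31−4=27 heads and 17−14=3 tails.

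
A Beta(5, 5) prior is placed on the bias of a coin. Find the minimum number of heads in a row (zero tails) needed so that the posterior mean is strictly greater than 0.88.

k = 32

After k heads and 0 tails the posterior is Beta(5+k, 5), with mean (5+k)/(5+5+k).
Set (5+k)/(10+k) > 0.88 and solve: k > (0.88·10 − 5)/(1 − 0.88) = 31.667.
The smallest integer exceeding 31.667 is 32.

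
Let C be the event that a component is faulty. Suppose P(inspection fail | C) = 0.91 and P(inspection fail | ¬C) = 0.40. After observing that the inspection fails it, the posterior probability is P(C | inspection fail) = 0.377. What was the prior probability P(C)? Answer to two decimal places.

P(C) = 0.21

Bayes' rule in odds form gives O(C|E) = O(C)·[P(E|C)/P(E|¬C)], hence O(C) = O(C|E)/LR.
Posterior odds = 0.377/(1−0.377) = 0.6051. LR = 0.91/0.40 = 2.2750.
Prior odds = 0.6051/2.2750 = 0.2660, so P(C) = 0.2660/(1+0.2660) ≈ 0.21.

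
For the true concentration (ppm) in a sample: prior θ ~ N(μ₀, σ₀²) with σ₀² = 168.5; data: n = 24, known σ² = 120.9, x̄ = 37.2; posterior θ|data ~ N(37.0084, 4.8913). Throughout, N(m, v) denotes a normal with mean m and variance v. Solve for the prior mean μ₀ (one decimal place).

With known observation variance, the Normal–Normal posterior has precision τ_n = τ₀ + n/σ² and mean μ_n = (τ₀μ₀ + (n/σ²)x̄)/τ_n.
Here τ₀ = 1/168.5 = 0.005935 and τ_data = 24/120.9 = 0.198511, so τ_n = 0.204446.
Rearranging for μ₀: μ₀ = (μ_n·τ_n − τ_data·x̄)/τ₀ = (37.0084·0.204446 − 0.198511·37.2) / 0.005935 = 0.181610/0.005935 ≈ 30.6.

μ₀ = 30.6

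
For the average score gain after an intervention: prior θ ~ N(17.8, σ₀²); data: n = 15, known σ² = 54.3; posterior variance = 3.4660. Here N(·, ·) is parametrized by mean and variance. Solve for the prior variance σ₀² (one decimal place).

Posterior precision equals prior precision plus data precision: 1/σ_n² = 1/σ₀² + n/σ².
So 1/σ₀² = 1/3.4660 − 15/54.3 = 0.288517 − 0.276243 = 0.012274.
Hence σ₀² = 1/0.012274 ≈ 81.5.

σ₀² = 81.5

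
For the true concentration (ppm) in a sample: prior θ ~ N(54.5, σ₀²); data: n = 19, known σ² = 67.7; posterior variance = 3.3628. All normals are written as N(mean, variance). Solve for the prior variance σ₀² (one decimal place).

σ₀² = 59.8

Posterior precision equals prior precision plus data precision: 1/σ_n² = 1/σ₀² + n/σ².
So 1/σ₀² = 1/3.3628 − 19/67.7 = 0.297371 − 0.280650 = 0.016721.
Hence σ₀² = 1/0.016721 ≈ 59.8.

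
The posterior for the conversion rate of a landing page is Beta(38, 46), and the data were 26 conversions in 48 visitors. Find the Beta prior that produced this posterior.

Beta is conjugate to the binomial likelihood: posterior = Beta(α+s, β+f).
So α = 38 − 26 = 12 and β = 46 − 22 = 24.

Beta(12, 24)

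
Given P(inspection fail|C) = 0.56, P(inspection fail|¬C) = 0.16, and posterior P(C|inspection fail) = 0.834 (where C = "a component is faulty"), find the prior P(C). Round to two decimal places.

P(C) = 0.59

Bayes' rule in odds form gives O(C|E) = O(C)·[P(E|C)/P(E|¬C)], hence O(C) = O(C|E)/LR.
Posterior odds = 0.834/(1−0.834) = 5.0241. LR = 0.56/0.16 = 3.5000.
Prior odds = 5.0241/3.5000 = 1.4355, so P(C) = 1.4355/(1+1.4355) ≈ 0.59.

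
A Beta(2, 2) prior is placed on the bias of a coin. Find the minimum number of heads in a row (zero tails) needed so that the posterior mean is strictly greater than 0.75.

After k heads and 0 tails the posterior is Beta(2+k, 2), with mean (2+k)/(2+2+k).
Set (2+k)/(4+k) > 0.75 and solve: k > (0.75·4 − 2)/(1 − 0.75) = 4.000.
The smallest integer exceeding 4.000 is 5, and checking k=5: (7)/(9) = 0.7778 > 0.75.

k = 5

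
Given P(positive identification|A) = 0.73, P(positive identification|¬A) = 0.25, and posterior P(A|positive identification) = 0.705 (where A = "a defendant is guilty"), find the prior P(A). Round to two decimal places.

P(A) = 0.45

Bayes' rule in odds form gives O(A|E) = O(A)·[P(E|A)/P(E|¬A)], hence O(A) = O(A|E)/LR.
Posterior odds = 0.705/(1−0.705) = 2.3898. LR = 0.73/0.25 = 2.9200.
Prior odds = 2.3898/2.9200 = 0.8184, so P(A) = 0.8184/(1+0.8184) ≈ 0.45.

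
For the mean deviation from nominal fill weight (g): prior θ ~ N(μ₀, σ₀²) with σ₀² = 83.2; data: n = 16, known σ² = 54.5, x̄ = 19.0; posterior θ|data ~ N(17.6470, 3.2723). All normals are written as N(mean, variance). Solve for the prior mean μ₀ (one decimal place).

μ₀ = -15.4

The posterior mean is a precision-weighted average: μ_n = (τ₀μ₀ + τ_data·x̄)/(τ₀+τ_data), with τ₀=1/σ₀² and τ_data=n/σ².
Here τ₀ = 1/83.2 = 0.012019 and τ_data = 16/54.5 = 0.293578, so τ_n = 0.305597.
Rearranging for μ₀: μ₀ = (μ_n·τ_n − τ_data·x̄)/τ₀ = (17.6470·0.305597 − 0.293578·19.0) / 0.012019 = -0.185112/0.012019 ≈ -15.4.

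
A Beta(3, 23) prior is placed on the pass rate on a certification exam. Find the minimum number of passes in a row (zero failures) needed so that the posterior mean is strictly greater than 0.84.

k = 118

After k passes and 0 failures the posterior is Beta(3+k, 23), with mean (3+k)/(3+23+k).
Set (3+k)/(26+k) > 0.84 and solve: k > (0.84·26 − 3)/(1 − 0.84) = 117.750.
The smallest integer exceeding 117.750 is 118, and checking k=118: (121)/(144) = 0.8403 > 0.84.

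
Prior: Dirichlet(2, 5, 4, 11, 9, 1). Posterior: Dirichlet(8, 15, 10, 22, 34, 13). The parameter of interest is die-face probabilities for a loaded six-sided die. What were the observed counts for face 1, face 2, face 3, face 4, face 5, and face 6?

For a Dirichlet(α) prior with multinomial counts c, the posterior is Dirichlet(α + c) componentwise.
Counts are posterior − prior componentwise: 8−2=6, 15−5=10, 10−4=6, 22−11=11, 34−9=25, 13−1=12.

counts (6, 10, 6, 11, 25, 12)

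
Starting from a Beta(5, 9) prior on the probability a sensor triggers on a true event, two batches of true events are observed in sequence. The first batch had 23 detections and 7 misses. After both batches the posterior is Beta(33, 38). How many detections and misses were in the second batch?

Sequential conjugate updates are equivalent to a single update on the pooled data, so total successes = posterior α − prior α and total failures = posterior β − prior β.
Total across both batches: 33−5=28 detections, 38−9=29 misses.
Subtract the first batch: 28−23=5 detections and 29−7=22 misses.

5 detections and 22 misses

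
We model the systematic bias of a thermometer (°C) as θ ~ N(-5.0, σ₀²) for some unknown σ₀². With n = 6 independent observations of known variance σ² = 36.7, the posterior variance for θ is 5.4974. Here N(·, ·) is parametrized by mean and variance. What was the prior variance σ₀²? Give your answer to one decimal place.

For the Normal–Normal model with known σ², precisions add: τ_n = τ₀ + n/σ².
So 1/σ₀² = 1/5.4974 − 6/36.7 = 0.181904 − 0.163488 = 0.018416.
Hence σ₀² = 1/0.018416 ≈ 54.3.

σ₀² = 54.3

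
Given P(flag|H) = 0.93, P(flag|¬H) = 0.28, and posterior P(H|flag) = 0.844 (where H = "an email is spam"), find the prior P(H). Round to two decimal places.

P(H) = 0.62

Bayes' rule in odds form gives O(H|E) = O(H)·[P(E|H)/P(E|¬H)], hence O(H) = O(H|E)/LR.
Posterior odds = 0.844/(1−0.844) = 5.4103. LR = 0.93/0.28 = 3.3214.
Prior odds = 5.4103/3.3214 = 1.6289, so P(H) = 1.6289/(1+1.6289) ≈ 0.62.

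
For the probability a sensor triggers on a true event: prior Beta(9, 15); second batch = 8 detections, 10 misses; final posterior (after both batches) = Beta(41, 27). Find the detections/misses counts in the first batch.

Because Beta–binomial updating is additive in the counts, the combined data contributed (α_post−α_prior, β_post−β_prior) successes and failures.
Total across both batches: 41−9=32 detections, 27−15=12 misses.
Subtract the second batch: 32−8=24 detections and 12−10=2 misses.

24 detections and 2 misses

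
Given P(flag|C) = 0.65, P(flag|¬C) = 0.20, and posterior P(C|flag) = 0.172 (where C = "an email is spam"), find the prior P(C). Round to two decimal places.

P(C) = 0.06

Bayes' rule in odds form gives O(C|E) = O(C)·[P(E|C)/P(E|¬C)], hence O(C) = O(C|E)/LR.
Posterior odds = 0.172/(1−0.172) = 0.2077. LR = 0.65/0.20 = 3.2500.
Prior odds = 0.2077/3.2500 = 0.0639, so P(C) = 0.0639/(1+0.0639) ≈ 0.06.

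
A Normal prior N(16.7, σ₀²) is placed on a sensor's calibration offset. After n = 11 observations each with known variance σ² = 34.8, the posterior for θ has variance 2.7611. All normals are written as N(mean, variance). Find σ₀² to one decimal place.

σ₀² = 21.7

Posterior precision equals prior precision plus data precision: 1/σ_n² = 1/σ₀² + n/σ².
So 1/σ₀² = 1/2.7611 − 11/34.8 = 0.362174 − 0.316092 = 0.046082.
Hence σ₀² = 1/0.046082 ≈ 21.7.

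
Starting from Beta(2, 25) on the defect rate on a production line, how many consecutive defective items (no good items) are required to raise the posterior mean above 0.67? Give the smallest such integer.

After k defective items and 0 good items the posterior is Beta(2+k, 25), with mean (2+k)/(2+25+k).
Set (2+k)/(27+k) > 0.67 and solve: k > (0.67·27 − 2)/(1 − 0.67) = 48.758.
The smallest integer exceeding 48.758 is 49, and checking k=49: (51)/(76) = 0.6711 > 0.67.

k = 49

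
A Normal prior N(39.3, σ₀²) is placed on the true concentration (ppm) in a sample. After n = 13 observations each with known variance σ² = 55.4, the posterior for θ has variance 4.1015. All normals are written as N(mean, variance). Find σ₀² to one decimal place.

For the Normal–Normal model with known σ², precisions add: τ_n = τ₀ + n/σ².
So 1/σ₀² = 1/4.1015 − 13/55.4 = 0.243813 − 0.234657 = 0.009156.
Hence σ₀² = 1/0.009156 ≈ 109.2.

σ₀² = 109.2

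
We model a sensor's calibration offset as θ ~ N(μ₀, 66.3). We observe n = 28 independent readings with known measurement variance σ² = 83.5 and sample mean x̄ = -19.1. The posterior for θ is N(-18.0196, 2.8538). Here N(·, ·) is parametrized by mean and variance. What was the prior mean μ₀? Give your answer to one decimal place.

μ₀ = 6.0

The posterior mean is a precision-weighted average: μ_n = (τ₀μ₀ + τ_data·x̄)/(τ₀+τ_data), with τ₀=1/σ₀² and τ_data=n/σ².
Here τ₀ = 1/66.3 = 0.015083 and τ_data = 28/83.5 = 0.335329, so τ_n = 0.350412.
Rearranging for μ₀: μ₀ = (μ_n·τ_n − τ_data·x̄)/τ₀ = (-18.0196·0.350412 − 0.335329·-19.1) / 0.015083 = 0.090500/0.015083 ≈ 6.0.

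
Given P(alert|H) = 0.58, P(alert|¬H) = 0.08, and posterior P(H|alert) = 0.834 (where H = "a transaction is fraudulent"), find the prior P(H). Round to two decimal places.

In odds form, posterior odds = prior odds × likelihood ratio, so prior odds = posterior odds ÷ LR.
Posterior odds = 0.834/(1−0.834) = 5.0241. LR = 0.58/0.08 = 7.2500.
Prior odds = 5.0241/7.2500 = 0.6930, so P(H) = 0.6930/(1+0.6930) ≈ 0.41.

P(H) = 0.41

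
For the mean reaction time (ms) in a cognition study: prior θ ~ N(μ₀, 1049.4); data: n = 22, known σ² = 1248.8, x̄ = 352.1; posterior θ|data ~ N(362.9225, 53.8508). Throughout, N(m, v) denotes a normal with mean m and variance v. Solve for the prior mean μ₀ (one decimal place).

The posterior mean is a precision-weighted average: μ_n = (τ₀μ₀ + τ_data·x̄)/(τ₀+τ_data), with τ₀=1/σ₀² and τ_data=n/σ².
Here τ₀ = 1/1049.4 = 0.000953 and τ_data = 22/1248.8 = 0.017617, so τ_n = 0.018570.
Rearranging for μ₀: μ₀ = (μ_n·τ_n − τ_data·x̄)/τ₀ = (362.9225·0.018570 − 0.017617·352.1) / 0.000953 = 0.536525/0.000953 ≈ 563.0.

μ₀ = 563.0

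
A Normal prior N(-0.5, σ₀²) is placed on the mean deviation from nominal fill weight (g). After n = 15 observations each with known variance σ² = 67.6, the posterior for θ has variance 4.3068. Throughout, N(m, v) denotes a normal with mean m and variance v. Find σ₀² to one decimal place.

Posterior precision equals prior precision plus data precision: 1/σ_n² = 1/σ₀² + n/σ².
So 1/σ₀² = 1/4.3068 − 15/67.6 = 0.232191 − 0.221893 = 0.010298.
Hence σ₀² = 1/0.010298 ≈ 97.1.

σ₀² = 97.1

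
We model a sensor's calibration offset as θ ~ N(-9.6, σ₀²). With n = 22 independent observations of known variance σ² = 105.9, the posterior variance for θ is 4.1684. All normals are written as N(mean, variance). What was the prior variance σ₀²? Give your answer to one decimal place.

For the Normal–Normal model with known σ², precisions add: τ_n = τ₀ + n/σ².
So 1/σ₀² = 1/4.1684 − 22/105.9 = 0.239900 − 0.207743 = 0.032157.
Hence σ₀² = 1/0.032157 ≈ 31.1.

σ₀² = 31.1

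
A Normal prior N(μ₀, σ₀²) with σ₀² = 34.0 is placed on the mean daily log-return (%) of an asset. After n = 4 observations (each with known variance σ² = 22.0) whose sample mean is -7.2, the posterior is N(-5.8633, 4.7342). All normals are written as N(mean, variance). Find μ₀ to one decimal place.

With known observation variance, the Normal–Normal posterior has precision τ_n = τ₀ + n/σ² and mean μ_n = (τ₀μ₀ + (n/σ²)x̄)/τ_n.
Here τ₀ = 1/34.0 = 0.029412 and τ_data = 4/22.0 = 0.181818, so τ_n = 0.211230.
Rearranging for μ₀: μ₀ = (μ_n·τ_n − τ_data·x̄)/τ₀ = (-5.8633·0.211230 − 0.181818·-7.2) / 0.029412 = 0.070585/0.029412 ≈ 2.4.

μ₀ = 2.4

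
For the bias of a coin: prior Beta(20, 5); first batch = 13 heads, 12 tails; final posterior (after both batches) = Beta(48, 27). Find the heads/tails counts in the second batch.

Sequential conjugate updates are equivalent to a single update on the pooled data, so total successes = posterior α − prior α and total failures = posterior β − prior β.
Total across both batches: 48−20=28 heads, 27−5=22 tails.
Subtract the first batch: 28−13=15 heads and 22−12=10 tails.

15 heads and 10 tails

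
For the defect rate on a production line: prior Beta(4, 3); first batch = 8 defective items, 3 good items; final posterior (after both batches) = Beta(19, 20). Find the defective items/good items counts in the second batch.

Because Beta–binomial updating is additive in the counts, the combined data contributed (α_post−α_prior, β_post−β_prior) successes and failures.
Total across both batches: 19−4=15 defective items, 20−3=17 good items.
Subtract the first batch: 15−8=7 defective items and 17−3=14 good items.

7 defective items and 14 good items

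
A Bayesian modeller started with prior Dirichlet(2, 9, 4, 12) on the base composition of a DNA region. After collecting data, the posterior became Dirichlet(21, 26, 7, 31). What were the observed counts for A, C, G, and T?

counts (19, 17, 3, 19)

For a Dirichlet(α) prior with multinomial counts c, the posterior is Dirichlet(α + c) componentwise.
Counts are posterior − prior componentwise: 21−2=19, 26−9=17, 7−4=3, 31−12=19.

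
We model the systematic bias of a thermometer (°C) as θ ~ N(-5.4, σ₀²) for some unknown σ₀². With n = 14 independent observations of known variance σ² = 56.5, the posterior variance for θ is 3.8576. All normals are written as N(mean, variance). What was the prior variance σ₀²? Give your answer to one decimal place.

For the Normal–Normal model with known σ², precisions add: τ_n = τ₀ + n/σ².
So 1/σ₀² = 1/3.8576 − 14/56.5 = 0.259229 − 0.247788 = 0.011441.
Hence σ₀² = 1/0.011441 ≈ 87.4.

σ₀² = 87.4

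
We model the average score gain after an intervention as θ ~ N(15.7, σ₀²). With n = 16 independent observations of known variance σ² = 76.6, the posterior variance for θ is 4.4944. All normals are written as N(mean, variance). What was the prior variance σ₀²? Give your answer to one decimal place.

For the Normal–Normal model with known σ², precisions add: τ_n = τ₀ + n/σ².
So 1/σ₀² = 1/4.4944 − 16/76.6 = 0.222499 − 0.208877 = 0.013622.
Hence σ₀² = 1/0.013622 ≈ 73.4.

σ₀² = 73.4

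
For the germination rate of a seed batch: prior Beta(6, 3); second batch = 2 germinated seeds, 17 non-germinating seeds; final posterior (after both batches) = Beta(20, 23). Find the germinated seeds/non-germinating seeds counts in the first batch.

12 germinated seeds and 3 non-germinating seeds

Sequential conjugate updates are equivalent to a single update on the pooled data, so total successes = posterior α − prior α and total failures = posterior β − prior β.
Total across both batches: 20−6=14 germinated seeds, 23−3=20 non-germinating seeds.
Subtract the second batch: 14−2=12 germinated seeds and 20−17=3 non-germinating seeds.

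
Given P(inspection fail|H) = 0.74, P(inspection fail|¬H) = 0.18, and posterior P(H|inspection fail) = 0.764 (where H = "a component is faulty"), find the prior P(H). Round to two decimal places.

In odds form, posterior odds = prior odds × likelihood ratio, so prior odds = posterior odds ÷ LR.
Posterior odds = 0.764/(1−0.764) = 3.2373. LR = 0.74/0.18 = 4.1111.
Prior odds = 3.2373/4.1111 = 0.7875, so P(H) = 0.7875/(1+0.7875) ≈ 0.44.

P(H) = 0.44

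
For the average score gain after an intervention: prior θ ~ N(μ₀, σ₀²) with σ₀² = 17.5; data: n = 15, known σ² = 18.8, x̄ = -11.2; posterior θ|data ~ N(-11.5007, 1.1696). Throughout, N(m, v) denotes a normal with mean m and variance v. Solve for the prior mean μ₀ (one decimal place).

With known observation variance, the Normal–Normal posterior has precision τ_n = τ₀ + n/σ² and mean μ_n = (τ₀μ₀ + (n/σ²)x̄)/τ_n.
Here τ₀ = 1/17.5 = 0.057143 and τ_data = 15/18.8 = 0.797872, so τ_n = 0.855015.
Rearranging for μ₀: μ₀ = (μ_n·τ_n − τ_data·x̄)/τ₀ = (-11.5007·0.855015 − 0.797872·-11.2) / 0.057143 = -0.897105/0.057143 ≈ -15.7.

μ₀ = -15.7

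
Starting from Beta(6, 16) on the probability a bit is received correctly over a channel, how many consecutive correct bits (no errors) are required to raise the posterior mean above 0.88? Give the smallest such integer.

k = 112

After k correct bits and 0 errors the posterior is Beta(6+k, 16), with mean (6+k)/(6+16+k).
Set (6+k)/(22+k) > 0.88 and solve: k > (0.88·22 − 6)/(1 − 0.88) = 111.333.
The smallest integer exceeding 111.333 is 112, and checking k=112: (118)/(134) = 0.8806 > 0.88.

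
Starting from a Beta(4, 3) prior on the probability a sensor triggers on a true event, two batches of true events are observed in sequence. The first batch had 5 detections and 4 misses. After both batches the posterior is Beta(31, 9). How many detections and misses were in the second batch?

Sequential conjugate updates are equivalent to a single update on the pooled data, so total successes = posterior α − prior α and total failures = posterior β − prior β.
Total across both batches: 31−4=27 detections, 9−3=6 misses.
Subtract the first batch: 27−5=22 detections and 6−4=2 misses.

22 detections and 2 misses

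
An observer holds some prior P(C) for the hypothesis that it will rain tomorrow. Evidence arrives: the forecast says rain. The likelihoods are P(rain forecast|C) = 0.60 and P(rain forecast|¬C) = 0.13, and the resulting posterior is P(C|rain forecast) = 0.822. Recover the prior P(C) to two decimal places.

Bayes' rule in odds form gives O(C|E) = O(C)·[P(E|C)/P(E|¬C)], hence O(C) = O(C|E)/LR.
Posterior odds = 0.822/(1−0.822) = 4.6180. LR = 0.60/0.13 = 4.6154.
Prior odds = 4.6180/4.6154 = 1.0006, so P(C) = 1.0006/(1+1.0006) ≈ 0.50.

P(C) = 0.50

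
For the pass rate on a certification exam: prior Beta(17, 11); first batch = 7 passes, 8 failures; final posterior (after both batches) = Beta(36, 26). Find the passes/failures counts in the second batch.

12 passes and 7 failures

Sequential conjugate updates are equivalent to a single update on the pooled data, so total successes = posterior α − prior α and total failures = posterior β − prior β.
Total across both batches: 36−17=19 passes, 26−11=15 failures.
Subtract the first batch: 19−7=12 passes and 15−8=7 failures.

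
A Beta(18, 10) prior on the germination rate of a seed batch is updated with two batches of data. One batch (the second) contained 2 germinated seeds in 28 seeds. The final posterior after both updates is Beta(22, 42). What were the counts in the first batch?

Sequential conjugate updates are equivalent to a single update on the pooled data, so total successes = posterior α − prior α and total failures = posterior β − prior β.
Total across both batches: 22−18=4 germinated seeds, 42−10=32 non-germinating seeds.
Subtract the second batch: 4−2=2 germinated seeds and 32−26=6 non-germinating seeds.

2 germinated seeds and 6 non-germinating seeds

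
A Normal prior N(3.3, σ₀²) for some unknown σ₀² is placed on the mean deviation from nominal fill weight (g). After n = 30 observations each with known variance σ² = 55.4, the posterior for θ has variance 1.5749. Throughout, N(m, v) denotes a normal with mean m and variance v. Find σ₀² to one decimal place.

Posterior precision equals prior precision plus data precision: 1/σ_n² = 1/σ₀² + n/σ².
So 1/σ₀² = 1/1.5749 − 30/55.4 = 0.634961 − 0.541516 = 0.093445.
Hence σ₀² = 1/0.093445 ≈ 10.7.

σ₀² = 10.7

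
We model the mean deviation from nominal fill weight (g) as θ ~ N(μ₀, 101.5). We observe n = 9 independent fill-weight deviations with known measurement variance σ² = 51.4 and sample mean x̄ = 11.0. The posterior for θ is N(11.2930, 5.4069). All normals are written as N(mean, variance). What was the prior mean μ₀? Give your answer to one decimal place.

The posterior mean is a precision-weighted average: μ_n = (τ₀μ₀ + τ_data·x̄)/(τ₀+τ_data), with τ₀=1/σ₀² and τ_data=n/σ².
Here τ₀ = 1/101.5 = 0.009852 and τ_data = 9/51.4 = 0.175097, so τ_n = 0.184949.
Rearranging for μ₀: μ₀ = (μ_n·τ_n − τ_data·x̄)/τ₀ = (11.2930·0.184949 − 0.175097·11.0) / 0.009852 = 0.162562/0.009852 ≈ 16.5.

μ₀ = 16.5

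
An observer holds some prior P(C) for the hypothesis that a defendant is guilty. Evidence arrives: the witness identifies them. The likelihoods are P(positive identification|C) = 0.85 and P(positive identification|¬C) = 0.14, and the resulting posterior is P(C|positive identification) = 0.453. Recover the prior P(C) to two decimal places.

Bayes' rule in odds form gives O(C|E) = O(C)·[P(E|C)/P(E|¬C)], hence O(C) = O(C|E)/LR.
Posterior odds = 0.453/(1−0.453) = 0.8282. LR = 0.85/0.14 = 6.0714.
Prior odds = 0.8282/6.0714 = 0.1364, so P(C) = 0.1364/(1+0.1364) ≈ 0.12.

P(C) = 0.12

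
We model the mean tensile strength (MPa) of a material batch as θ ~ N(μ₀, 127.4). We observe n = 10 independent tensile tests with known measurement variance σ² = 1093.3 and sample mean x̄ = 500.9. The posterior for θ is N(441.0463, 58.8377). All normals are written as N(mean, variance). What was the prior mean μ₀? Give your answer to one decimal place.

With known observation variance, the Normal–Normal posterior has precision τ_n = τ₀ + n/σ² and mean μ_n = (τ₀μ₀ + (n/σ²)x̄)/τ_n.
Here τ₀ = 1/127.4 = 0.007849 and τ_data = 10/1093.3 = 0.009147, so τ_n = 0.016996.
Rearranging for μ₀: μ₀ = (μ_n·τ_n − τ_data·x̄)/τ₀ = (441.0463·0.016996 − 0.009147·500.9) / 0.007849 = 2.914291/0.007849 ≈ 371.3.

μ₀ = 371.3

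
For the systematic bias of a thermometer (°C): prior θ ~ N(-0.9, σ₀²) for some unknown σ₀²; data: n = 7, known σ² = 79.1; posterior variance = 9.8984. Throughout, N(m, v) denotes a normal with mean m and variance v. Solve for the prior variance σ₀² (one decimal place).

Posterior precision equals prior precision plus data precision: 1/σ_n² = 1/σ₀² + n/σ².
So 1/σ₀² = 1/9.8984 − 7/79.1 = 0.101026 − 0.088496 = 0.012530.
Hence σ₀² = 1/0.012530 ≈ 79.8.

σ₀² = 79.8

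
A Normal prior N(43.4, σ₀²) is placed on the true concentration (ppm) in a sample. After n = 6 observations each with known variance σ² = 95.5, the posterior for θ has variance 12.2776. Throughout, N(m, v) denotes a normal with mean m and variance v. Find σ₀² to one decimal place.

Posterior precision equals prior precision plus data precision: 1/σ_n² = 1/σ₀² + n/σ².
So 1/σ₀² = 1/12.2776 − 6/95.5 = 0.081449 − 0.062827 = 0.018622.
Hence σ₀² = 1/0.018622 ≈ 53.7.

σ₀² = 53.7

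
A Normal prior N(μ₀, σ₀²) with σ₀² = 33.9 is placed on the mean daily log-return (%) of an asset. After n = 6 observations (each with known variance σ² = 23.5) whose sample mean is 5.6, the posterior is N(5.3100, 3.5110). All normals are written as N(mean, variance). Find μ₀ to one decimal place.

With known observation variance, the Normal–Normal posterior has precision τ_n = τ₀ + n/σ² and mean μ_n = (τ₀μ₀ + (n/σ²)x̄)/τ_n.
Here τ₀ = 1/33.9 = 0.029499 and τ_data = 6/23.5 = 0.255319, so τ_n = 0.284818.
Rearranging for μ₀: μ₀ = (μ_n·τ_n − τ_data·x̄)/τ₀ = (5.3100·0.284818 − 0.255319·5.6) / 0.029499 = 0.082597/0.029499 ≈ 2.8.

μ₀ = 2.8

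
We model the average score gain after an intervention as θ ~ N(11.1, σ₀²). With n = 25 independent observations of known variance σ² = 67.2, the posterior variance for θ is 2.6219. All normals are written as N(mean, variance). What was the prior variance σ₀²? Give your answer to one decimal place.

Posterior precision equals prior precision plus data precision: 1/σ_n² = 1/σ₀² + n/σ².
So 1/σ₀² = 1/2.6219 − 25/67.2 = 0.381403 − 0.372024 = 0.009379.
Hence σ₀² = 1/0.009379 ≈ 106.6.

σ₀² = 106.6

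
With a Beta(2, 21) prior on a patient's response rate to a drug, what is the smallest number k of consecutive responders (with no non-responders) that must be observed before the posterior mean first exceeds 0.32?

After k responders and 0 non-responders the posterior is Beta(2+k, 21), with mean (2+k)/(2+21+k).
Set (2+k)/(23+k) > 0.32 and solve: k > (0.32·23 − 2)/(1 − 0.32) = 7.882.
The smallest integer exceeding 7.882 is 8.

k = 8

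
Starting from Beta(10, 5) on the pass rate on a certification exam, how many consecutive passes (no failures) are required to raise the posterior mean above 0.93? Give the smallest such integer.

k = 57

After k passes and 0 failures the posterior is Beta(10+k, 5), with mean (10+k)/(10+5+k).
Set (10+k)/(15+k) > 0.93 and solve: k > (0.93·15 − 10)/(1 − 0.93) = 56.429.
The smallest integer exceeding 56.429 is 57.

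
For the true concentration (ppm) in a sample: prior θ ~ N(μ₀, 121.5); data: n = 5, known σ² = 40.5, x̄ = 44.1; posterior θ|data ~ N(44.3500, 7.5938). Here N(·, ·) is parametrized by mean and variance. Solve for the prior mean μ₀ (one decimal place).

With known observation variance, the Normal–Normal posterior has precision τ_n = τ₀ + n/σ² and mean μ_n = (τ₀μ₀ + (n/σ²)x̄)/τ_n.
Here τ₀ = 1/121.5 = 0.008230 and τ_data = 5/40.5 = 0.123457, so τ_n = 0.131687.
Rearranging for μ₀: μ₀ = (μ_n·τ_n − τ_data·x̄)/τ₀ = (44.3500·0.131687 − 0.123457·44.1) / 0.008230 = 0.395865/0.008230 ≈ 48.1.

μ₀ = 48.1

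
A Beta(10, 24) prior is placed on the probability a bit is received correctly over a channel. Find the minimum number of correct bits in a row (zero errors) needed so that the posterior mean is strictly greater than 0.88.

k = 167

After k correct bits and 0 errors the posterior is Beta(10+k, 24), with mean (10+k)/(10+24+k).
Set (10+k)/(34+k) > 0.88 and solve: k > (0.88·34 − 10)/(1 − 0.88) = 166.000.
The smallest integer exceeding 166.000 is 167.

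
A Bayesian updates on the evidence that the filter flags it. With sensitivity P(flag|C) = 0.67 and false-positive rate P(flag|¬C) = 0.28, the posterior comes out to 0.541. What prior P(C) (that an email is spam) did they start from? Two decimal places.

In odds form, posterior odds = prior odds × likelihood ratio, so prior odds = posterior odds ÷ LR.
Posterior odds = 0.541/(1−0.541) = 1.1786. LR = 0.67/0.28 = 2.3929.
Prior odds = 1.1786/2.3929 = 0.4925, so P(C) = 0.4925/(1+0.4925) ≈ 0.33.

P(C) = 0.33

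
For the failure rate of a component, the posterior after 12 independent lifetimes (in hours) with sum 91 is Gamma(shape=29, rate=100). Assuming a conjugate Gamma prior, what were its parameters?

Gamma(shape=17, rate=9)

For an exponential likelihood with a Gamma(α, β) prior on the rate, n observations with total T give posterior Gamma(α+n, β+T).
So α = 29 − 12 = 17 and β = 100 − 91 = 9.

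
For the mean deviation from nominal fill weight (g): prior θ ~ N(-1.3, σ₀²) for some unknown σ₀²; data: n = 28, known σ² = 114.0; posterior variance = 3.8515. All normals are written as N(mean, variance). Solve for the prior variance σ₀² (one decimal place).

σ₀² = 71.3

Posterior precision equals prior precision plus data precision: 1/σ_n² = 1/σ₀² + n/σ².
So 1/σ₀² = 1/3.8515 − 28/114.0 = 0.259639 − 0.245614 = 0.014025.
Hence σ₀² = 1/0.014025 ≈ 71.3.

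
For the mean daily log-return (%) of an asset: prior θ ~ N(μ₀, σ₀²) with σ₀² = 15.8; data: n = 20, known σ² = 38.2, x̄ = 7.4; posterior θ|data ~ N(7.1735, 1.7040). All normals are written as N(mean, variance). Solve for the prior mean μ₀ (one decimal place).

μ₀ = 5.3

The posterior mean is a precision-weighted average: μ_n = (τ₀μ₀ + τ_data·x̄)/(τ₀+τ_data), with τ₀=1/σ₀² and τ_data=n/σ².
Here τ₀ = 1/15.8 = 0.063291 and τ_data = 20/38.2 = 0.523560, so τ_n = 0.586851.
Rearranging for μ₀: μ₀ = (μ_n·τ_n − τ_data·x̄)/τ₀ = (7.1735·0.586851 − 0.523560·7.4) / 0.063291 = 0.335432/0.063291 ≈ 5.3.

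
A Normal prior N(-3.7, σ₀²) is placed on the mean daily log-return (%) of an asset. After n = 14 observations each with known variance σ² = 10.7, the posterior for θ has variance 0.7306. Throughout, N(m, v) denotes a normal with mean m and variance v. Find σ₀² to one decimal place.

σ₀² = 16.6

For the Normal–Normal model with known σ², precisions add: τ_n = τ₀ + n/σ².
So 1/σ₀² = 1/0.7306 − 14/10.7 = 1.368738 − 1.308411 = 0.060327.
Hence σ₀² = 1/0.060327 ≈ 16.6.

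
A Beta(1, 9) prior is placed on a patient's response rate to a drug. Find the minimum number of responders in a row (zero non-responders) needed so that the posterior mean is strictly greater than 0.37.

After k responders and 0 non-responders the posterior is Beta(1+k, 9), with mean (1+k)/(1+9+k).
Set (1+k)/(10+k) > 0.37 and solve: k > (0.37·10 − 1)/(1 − 0.37) = 4.286.
The smallest integer exceeding 4.286 is 5.

k = 5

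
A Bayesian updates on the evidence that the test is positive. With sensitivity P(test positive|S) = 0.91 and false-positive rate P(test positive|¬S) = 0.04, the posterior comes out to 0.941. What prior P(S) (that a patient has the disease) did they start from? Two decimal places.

P(S) = 0.41

Bayes' rule in odds form gives O(S|E) = O(S)·[P(E|S)/P(E|¬S)], hence O(S) = O(S|E)/LR.
Posterior odds = 0.941/(1−0.941) = 15.9492. LR = 0.91/0.04 = 22.7500.
Prior odds = 15.9492/22.7500 = 0.7011, so P(S) = 0.7011/(1+0.7011) ≈ 0.41.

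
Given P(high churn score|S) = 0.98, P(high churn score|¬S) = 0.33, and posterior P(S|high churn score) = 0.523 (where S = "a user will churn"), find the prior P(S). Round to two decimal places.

In odds form, posterior odds = prior odds × likelihood ratio, so prior odds = posterior odds ÷ LR.
Posterior odds = 0.523/(1−0.523) = 1.0964. LR = 0.98/0.33 = 2.9697.
Prior odds = 1.0964/2.9697 = 0.3692, so P(S) = 0.3692/(1+0.3692) ≈ 0.27.

P(S) = 0.27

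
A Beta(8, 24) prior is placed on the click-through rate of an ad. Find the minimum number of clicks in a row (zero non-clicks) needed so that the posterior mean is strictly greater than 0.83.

After k clicks and 0 non-clicks the posterior is Beta(8+k, 24), with mean (8+k)/(8+24+k).
Set (8+k)/(32+k) > 0.83 and solve: k > (0.83·32 − 8)/(1 − 0.83) = 109.176.
The smallest integer exceeding 109.176 is 110.

k = 110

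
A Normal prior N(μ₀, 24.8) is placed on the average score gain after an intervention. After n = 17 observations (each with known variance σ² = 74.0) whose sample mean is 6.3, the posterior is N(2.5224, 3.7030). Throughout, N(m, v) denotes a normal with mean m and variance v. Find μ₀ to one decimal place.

The posterior mean is a precision-weighted average: μ_n = (τ₀μ₀ + τ_data·x̄)/(τ₀+τ_data), with τ₀=1/σ₀² and τ_data=n/σ².
Here τ₀ = 1/24.8 = 0.040323 and τ_data = 17/74.0 = 0.229730, so τ_n = 0.270053.
Rearranging for μ₀: μ₀ = (μ_n·τ_n − τ_data·x̄)/τ₀ = (2.5224·0.270053 − 0.229730·6.3) / 0.040323 = -0.766117/0.040323 ≈ -19.0.

μ₀ = -19.0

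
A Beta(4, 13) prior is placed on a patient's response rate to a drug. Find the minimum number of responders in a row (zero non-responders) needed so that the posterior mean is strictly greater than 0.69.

After k responders and 0 non-responders the posterior is Beta(4+k, 13), with mean (4+k)/(4+13+k).
Set (4+k)/(17+k) > 0.69 and solve: k > (0.69·17 − 4)/(1 − 0.69) = 24.935.
The smallest integer exceeding 24.935 is 25, and checking k=25: (29)/(42) = 0.6905 > 0.69.

k = 25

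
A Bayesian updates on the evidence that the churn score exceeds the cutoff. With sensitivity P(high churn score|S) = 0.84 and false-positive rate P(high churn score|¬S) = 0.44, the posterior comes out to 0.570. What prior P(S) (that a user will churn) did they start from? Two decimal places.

In odds form, posterior odds = prior odds × likelihood ratio, so prior odds = posterior odds ÷ LR.
Posterior odds = 0.570/(1−0.570) = 1.3256. LR = 0.84/0.44 = 1.9091.
Prior odds = 1.3256/1.9091 = 0.6944, so P(S) = 0.6944/(1+0.6944) ≈ 0.41.

P(S) = 0.41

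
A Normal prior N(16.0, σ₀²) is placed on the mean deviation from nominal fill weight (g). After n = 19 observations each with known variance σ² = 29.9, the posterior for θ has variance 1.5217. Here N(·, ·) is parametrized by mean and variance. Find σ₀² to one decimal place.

σ₀² = 46.1

Posterior precision equals prior precision plus data precision: 1/σ_n² = 1/σ₀² + n/σ².
So 1/σ₀² = 1/1.5217 − 19/29.9 = 0.657160 − 0.635452 = 0.021708.
Hence σ₀² = 1/0.021708 ≈ 46.1.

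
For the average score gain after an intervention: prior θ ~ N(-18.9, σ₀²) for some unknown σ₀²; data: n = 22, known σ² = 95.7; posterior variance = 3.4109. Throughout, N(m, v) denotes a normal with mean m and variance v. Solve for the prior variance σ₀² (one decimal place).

σ₀² = 15.8

For the Normal–Normal model with known σ², precisions add: τ_n = τ₀ + n/σ².
So 1/σ₀² = 1/3.4109 − 22/95.7 = 0.293178 − 0.229885 = 0.063293.
Hence σ₀² = 1/0.063293 ≈ 15.8.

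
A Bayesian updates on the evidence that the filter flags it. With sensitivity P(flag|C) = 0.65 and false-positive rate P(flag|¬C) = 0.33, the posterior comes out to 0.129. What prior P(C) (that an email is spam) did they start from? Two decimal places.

P(C) = 0.07

Bayes' rule in odds form gives O(C|E) = O(C)·[P(E|C)/P(E|¬C)], hence O(C) = O(C|E)/LR.
Posterior odds = 0.129/(1−0.129) = 0.1481. LR = 0.65/0.33 = 1.9697.
Prior odds = 0.1481/1.9697 = 0.0752, so P(C) = 0.0752/(1+0.0752) ≈ 0.07.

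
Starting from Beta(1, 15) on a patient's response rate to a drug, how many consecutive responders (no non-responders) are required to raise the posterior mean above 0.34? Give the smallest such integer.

k = 7

After k responders and 0 non-responders the posterior is Beta(1+k, 15), with mean (1+k)/(1+15+k).
Set (1+k)/(16+k) > 0.34 and solve: k > (0.34·16 − 1)/(1 − 0.34) = 6.727.
The smallest integer exceeding 6.727 is 7, and checking k=7: (8)/(23) = 0.3478 > 0.34.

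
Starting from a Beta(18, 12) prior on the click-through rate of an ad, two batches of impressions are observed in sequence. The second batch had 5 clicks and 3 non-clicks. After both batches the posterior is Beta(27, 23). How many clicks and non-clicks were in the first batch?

4 clicks and 8 non-clicks

Because Beta–binomial updating is additive in the counts, the combined data contributed (α_post−α_prior, β_post−β_prior) successes and failures.
Total across both batches: 27−18=9 clicks, 23−12=11 non-clicks.
Subtract the second batch: 9−5=4 clicks and 11−3=8 non-clicks.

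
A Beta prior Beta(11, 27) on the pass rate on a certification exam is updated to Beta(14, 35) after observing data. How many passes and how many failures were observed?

Under Beta–binomial conjugacy the posterior parameters are (α+s, β+f).
So s = 14 − 11 = 3 and f = 35 − 27 = 8.

3 passes and 8 failures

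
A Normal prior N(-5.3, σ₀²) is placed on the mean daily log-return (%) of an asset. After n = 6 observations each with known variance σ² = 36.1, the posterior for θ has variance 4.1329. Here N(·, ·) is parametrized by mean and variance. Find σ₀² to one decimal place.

σ₀² = 13.2

For the Normal–Normal model with known σ², precisions add: τ_n = τ₀ + n/σ².
So 1/σ₀² = 1/4.1329 − 6/36.1 = 0.241961 − 0.166205 = 0.075756.
Hence σ₀² = 1/0.075756 ≈ 13.2.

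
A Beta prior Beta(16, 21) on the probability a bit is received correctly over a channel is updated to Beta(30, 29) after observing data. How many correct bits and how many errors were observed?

Under Beta–binomial conjugacy the posterior parameters are (a+s, b+f).
Match parameters: s=30−16=14, f=29−21=8.

14 correct bits and 8 errors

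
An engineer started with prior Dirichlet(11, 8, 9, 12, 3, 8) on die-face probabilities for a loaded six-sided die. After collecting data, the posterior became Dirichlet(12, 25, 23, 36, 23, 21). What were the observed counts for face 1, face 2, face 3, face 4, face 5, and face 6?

counts (1, 17, 14, 24, 20, 13)

For a Dirichlet(α) prior with multinomial counts c, the posterior is Dirichlet(α + c) componentwise.
Counts are posterior − prior componentwise: 12−11=1, 25−8=17, 23−9=14, 36−12=24, 23−3=20, 21−8=13.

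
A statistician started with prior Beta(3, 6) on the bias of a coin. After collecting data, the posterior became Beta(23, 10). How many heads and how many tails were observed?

Beta is conjugate to the binomial likelihood: posterior = Beta(a+s, b+f).
Match parameters: s=23−3=20, f=10−6=4.

20 heads and 4 tails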